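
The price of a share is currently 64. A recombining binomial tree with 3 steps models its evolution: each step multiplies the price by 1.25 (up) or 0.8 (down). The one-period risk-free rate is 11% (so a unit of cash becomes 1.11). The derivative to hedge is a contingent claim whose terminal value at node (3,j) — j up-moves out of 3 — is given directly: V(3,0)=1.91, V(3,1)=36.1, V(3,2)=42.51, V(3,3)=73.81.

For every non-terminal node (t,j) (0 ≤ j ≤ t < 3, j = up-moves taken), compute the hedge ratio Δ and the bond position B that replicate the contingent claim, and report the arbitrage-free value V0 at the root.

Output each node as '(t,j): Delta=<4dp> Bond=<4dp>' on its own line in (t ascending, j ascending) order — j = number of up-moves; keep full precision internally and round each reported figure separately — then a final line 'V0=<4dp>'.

The replicating-portfolio and risk-neutral prices coincide; use p* = (1.11−0.8)/(1.25−0.8) = 0.6889 for the latter.
Payoff layer (t=3): V(3,0)=1.9100, V(3,1)=36.1000, V(3,2)=42.5100, V(3,3)=73.8100
  t=2,j=0: stock 40.9600 → up 51.2000 (V=36.1000), down 32.7680 (V=1.9100). Price 22.9397; hedge Δ=1.8549, bond B=-53.0380.
  t=2,j=1: stock 64.0000 → up 80.0000 (V=42.5100), down 51.2000 (V=36.1000). Price 36.5007; hedge Δ=0.2226, bond B=22.2563.
  t=2,j=2: stock 100.0000 → up 125.0000 (V=73.8100), down 80.0000 (V=42.5100). Price 57.7227; hedge Δ=0.6956, bond B=-11.8328.
  t=1,j=0: stock 51.2000 → up 64.0000 (V=36.5007), down 40.9600 (V=22.9397). Price 29.0826; hedge Δ=0.5886, bond B=-1.0528.
  t=1,j=1: stock 80.0000 → up 100.0000 (V=57.7227), down 64.0000 (V=36.5007). Price 46.0543; hedge Δ=0.5895, bond B=-1.1057.
  t=0,j=0: stock 64.0000 → up 80.0000 (V=46.0543), down 51.2000 (V=29.0826). Price 36.7336; hedge Δ=0.5893, bond B=-0.9813.
Each (Δ,B) replicates both successor values, so the strategy is self-financing and V0 is arbitrage-free.

(0,0): Delta=0.5893 Bond=-0.9813
(1,0): Delta=0.5886 Bond=-1.0528
(1,1): Delta=0.5895 Bond=-1.1057
(2,0): Delta=1.8549 Bond=-53.0380
(2,1): Delta=0.2226 Bond=22.2563
(2,2): Delta=0.6956 Bond=-11.8328
V0=36.7336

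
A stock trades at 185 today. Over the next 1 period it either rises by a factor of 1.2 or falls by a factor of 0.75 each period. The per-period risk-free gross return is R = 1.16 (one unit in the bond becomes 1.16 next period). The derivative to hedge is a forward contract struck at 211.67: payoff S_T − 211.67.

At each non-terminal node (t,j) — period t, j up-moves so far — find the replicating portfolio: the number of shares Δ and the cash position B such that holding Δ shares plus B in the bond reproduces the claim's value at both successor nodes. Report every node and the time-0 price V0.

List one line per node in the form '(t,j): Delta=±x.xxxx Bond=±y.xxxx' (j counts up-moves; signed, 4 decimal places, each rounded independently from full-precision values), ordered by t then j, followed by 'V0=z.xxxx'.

No-arbitrage ⇒ martingale measure with p* = (R−d)/(u−d) = 0.9111.
At expiry t=1: V(1,0)=-72.9200, V(1,1)=10.3300
  t=0,j=0: stock 185.0000 → up 222.0000 (V=10.3300), down 138.7500 (V=-72.9200). Price 2.5259; hedge Δ=1.0000, bond B=-182.4741.
Root portfolio cost Δ·185+B reproduces V0=2.5259.

(0,0): Delta=1.0000 Bond=-182.4741
V0=2.5259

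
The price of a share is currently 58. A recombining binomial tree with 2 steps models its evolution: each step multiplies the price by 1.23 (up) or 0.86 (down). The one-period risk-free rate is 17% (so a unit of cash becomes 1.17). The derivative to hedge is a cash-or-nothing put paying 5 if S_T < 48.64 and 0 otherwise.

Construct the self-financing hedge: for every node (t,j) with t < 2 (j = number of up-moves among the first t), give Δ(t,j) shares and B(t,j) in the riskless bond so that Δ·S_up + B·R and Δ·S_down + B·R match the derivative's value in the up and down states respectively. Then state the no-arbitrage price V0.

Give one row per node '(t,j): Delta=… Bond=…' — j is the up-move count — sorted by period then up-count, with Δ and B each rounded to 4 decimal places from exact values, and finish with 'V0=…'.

Since d<R<u, set p* = (R−d)/(u−d) = 0.8378; price each node as the discounted p*-expectation of its children.
Terminal values V(2,·): V(2,0)=5.0000, V(2,1)=0.0000, V(2,2)=0.0000
(1,0): S=49.8800. Δ = (V_up−V_dn)/(S_up−S_dn) = (0.0000−5.0000)/(61.3524−42.8968) = -0.2709. V = [p*·0.0000 + (1−p*)·5.0000]/1.17 = 0.6930. B = V − Δ·S = 14.2065.
(1,1): S=71.3400. Δ = (V_up−V_dn)/(S_up−S_dn) = (0.0000−0.0000)/(87.7482−61.3524) = 0.0000. V = [p*·0.0000 + (1−p*)·0.0000]/1.17 = 0.0000. B = V − Δ·S = 0.0000.
(0,0): S=58.0000. Δ = (V_up−V_dn)/(S_up−S_dn) = (0.0000−0.6930)/(71.3400−49.8800) = -0.0323. V = [p*·0.0000 + (1−p*)·0.6930]/1.17 = 0.0960. B = V − Δ·S = 1.9690.
The time-0 hedge costs 0.0960, which is the no-arbitrage price.

(0,0): Delta=-0.0323 Bond=1.9690
(1,0): Delta=-0.2709 Bond=14.2065
(1,1): Delta=0.0000 Bond=0.0000
V0=0.0960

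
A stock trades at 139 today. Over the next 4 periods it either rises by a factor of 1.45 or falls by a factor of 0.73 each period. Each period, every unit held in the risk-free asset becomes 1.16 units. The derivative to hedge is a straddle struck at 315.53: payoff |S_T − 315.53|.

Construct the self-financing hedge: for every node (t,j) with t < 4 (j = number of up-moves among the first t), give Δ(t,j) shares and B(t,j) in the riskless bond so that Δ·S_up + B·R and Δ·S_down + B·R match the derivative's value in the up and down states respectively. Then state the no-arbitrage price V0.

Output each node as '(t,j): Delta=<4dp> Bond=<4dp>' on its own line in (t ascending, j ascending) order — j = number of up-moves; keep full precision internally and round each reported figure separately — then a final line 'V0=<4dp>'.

(0,0): Delta=-0.1848 Bond=102.9542
(1,0): Delta=-1.0000 Bond=202.1467
(1,1): Delta=0.0920 Bond=63.6390
(2,0): Delta=-1.0000 Bond=234.4902
(2,1): Delta=-1.0000 Bond=234.4902
(2,2): Delta=0.4628 Bond=-34.5368
(3,0): Delta=-1.0000 Bond=272.0086
(3,1): Delta=-1.0000 Bond=272.0086
(3,2): Delta=-1.0000 Bond=272.0086
(3,3): Delta=0.9595 Bond=-250.5294
V0=77.2691

Risk-neutral probability p* = (R−d)/(u−d) = (1.16−0.73)/(1.45−0.73) = 0.5972.
Payoff layer (t=4): V(4,0)=276.0564, V(4,1)=237.1236, V(4,2)=159.7913, V(4,3)=6.1860, V(4,4)=298.9204
(3,0): S=54.0734. Δ = (V_up−V_dn)/(S_up−S_dn) = (237.1236−276.0564)/(78.4064−39.4736) = -1.0000. V = [p*·237.1236 + (1−p*)·276.0564]/1.16 = 217.9353. B = V − Δ·S = 272.0086.
(3,1): S=107.4060. Δ = (V_up−V_dn)/(S_up−S_dn) = (159.7913−237.1236)/(155.7387−78.4064) = -1.0000. V = [p*·159.7913 + (1−p*)·237.1236]/1.16 = 164.6026. B = V − Δ·S = 272.0086.
(3,2): S=213.3407. Δ = (V_up−V_dn)/(S_up−S_dn) = (6.1860−159.7913)/(309.3440−155.7387) = -1.0000. V = [p*·6.1860 + (1−p*)·159.7913]/1.16 = 58.6679. B = V − Δ·S = 272.0086.
(3,3): S=423.7589. Δ = (V_up−V_dn)/(S_up−S_dn) = (298.9204−6.1860)/(614.4504−309.3440) = 0.9595. V = [p*·298.9204 + (1−p*)·6.1860]/1.16 = 156.0461. B = V − Δ·S = -250.5294.
(2,0): S=74.0731. Δ = (V_up−V_dn)/(S_up−S_dn) = (164.6026−217.9353)/(107.4060−54.0734) = -1.0000. V = [p*·164.6026 + (1−p*)·217.9353]/1.16 = 160.4171. B = V − Δ·S = 234.4902.
(2,1): S=147.1315. Δ = (V_up−V_dn)/(S_up−S_dn) = (58.6679−164.6026)/(213.3407−107.4060) = -1.0000. V = [p*·58.6679 + (1−p*)·164.6026]/1.16 = 87.3587. B = V − Δ·S = 234.4902.
(2,2): S=292.2475. Δ = (V_up−V_dn)/(S_up−S_dn) = (156.0461−58.6679)/(423.7589−213.3407) = 0.4628. V = [p*·156.0461 + (1−p*)·58.6679]/1.16 = 100.7106. B = V − Δ·S = -34.5368.
(1,0): S=101.4700. Δ = (V_up−V_dn)/(S_up−S_dn) = (87.3587−160.4171)/(147.1315−74.0731) = -1.0000. V = [p*·87.3587 + (1−p*)·160.4171]/1.16 = 100.6767. B = V − Δ·S = 202.1467.
(1,1): S=201.5500. Δ = (V_up−V_dn)/(S_up−S_dn) = (100.7106−87.3587)/(292.2475−147.1315) = 0.0920. V = [p*·100.7106 + (1−p*)·87.3587]/1.16 = 82.1834. B = V − Δ·S = 63.6390.
(0,0): S=139.0000. Δ = (V_up−V_dn)/(S_up−S_dn) = (82.1834−100.6767)/(201.5500−101.4700) = -0.1848. V = [p*·82.1834 + (1−p*)·100.6767]/1.16 = 77.2691. B = V − Δ·S = 102.9542.
Each (Δ,B) replicates both successor values, so the strategy is self-financing and V0 is arbitrage-free.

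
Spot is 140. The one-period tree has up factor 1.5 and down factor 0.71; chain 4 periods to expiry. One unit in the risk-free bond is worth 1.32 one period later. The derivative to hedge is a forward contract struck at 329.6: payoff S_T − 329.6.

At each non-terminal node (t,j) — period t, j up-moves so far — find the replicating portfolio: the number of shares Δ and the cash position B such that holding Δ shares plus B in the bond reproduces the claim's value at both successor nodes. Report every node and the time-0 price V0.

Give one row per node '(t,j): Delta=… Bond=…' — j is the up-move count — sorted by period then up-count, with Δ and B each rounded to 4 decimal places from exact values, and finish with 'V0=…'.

Under the risk-neutral measure, an up-move has probability p* = (R−d)/(u−d) = 0.7722 and values discount at R = 1.32.
Terminal values V(4,·): V(4,0)=-294.0236, V(4,1)=-254.4387, V(4,2)=-170.8085, V(4,3)=5.8750, V(4,4)=379.1500
Node (3,0) S=50.1075: V=(p*·-254.4387+(1−p*)·-294.0236)/1.32=-199.5894; Δ=(-254.4387−-294.0236)/(75.1613−35.5764)=1.0000; B=V−Δ·S=-249.6970
Node (3,1) S=105.8610: V=(p*·-170.8085+(1−p*)·-254.4387)/1.32=-143.8360; Δ=(-170.8085−-254.4387)/(158.7915−75.1613)=1.0000; B=V−Δ·S=-249.6970
Node (3,2) S=223.6500: V=(p*·5.8750+(1−p*)·-170.8085)/1.32=-26.0470; Δ=(5.8750−-170.8085)/(335.4750−158.7915)=1.0000; B=V−Δ·S=-249.6970
Node (3,3) S=472.5000: V=(p*·379.1500+(1−p*)·5.8750)/1.32=222.8030; Δ=(379.1500−5.8750)/(708.7500−335.4750)=1.0000; B=V−Δ·S=-249.6970
Node (2,0) S=70.5740: V=(p*·-143.8360+(1−p*)·-199.5894)/1.32=-118.5904; Δ=(-143.8360−-199.5894)/(105.8610−50.1075)=1.0000; B=V−Δ·S=-189.1644
Node (2,1) S=149.1000: V=(p*·-26.0470+(1−p*)·-143.8360)/1.32=-40.0644; Δ=(-26.0470−-143.8360)/(223.6500−105.8610)=1.0000; B=V−Δ·S=-189.1644
Node (2,2) S=315.0000: V=(p*·222.8030+(1−p*)·-26.0470)/1.32=125.8356; Δ=(222.8030−-26.0470)/(472.5000−223.6500)=1.0000; B=V−Δ·S=-189.1644
Node (1,0) S=99.4000: V=(p*·-40.0644+(1−p*)·-118.5904)/1.32=-43.9063; Δ=(-40.0644−-118.5904)/(149.1000−70.5740)=1.0000; B=V−Δ·S=-143.3063
Node (1,1) S=210.0000: V=(p*·125.8356+(1−p*)·-40.0644)/1.32=66.6937; Δ=(125.8356−-40.0644)/(315.0000−149.1000)=1.0000; B=V−Δ·S=-143.3063
Node (0,0) S=140.0000: V=(p*·66.6937+(1−p*)·-43.9063)/1.32=31.4346; Δ=(66.6937−-43.9063)/(210.0000−99.4000)=1.0000; B=V−Δ·S=-108.5654
Root portfolio cost Δ·140+B reproduces V0=31.4346.

(0,0): Delta=1.0000 Bond=-108.5654
(1,0): Delta=1.0000 Bond=-143.3063
(1,1): Delta=1.0000 Bond=-143.3063
(2,0): Delta=1.0000 Bond=-189.1644
(2,1): Delta=1.0000 Bond=-189.1644
(2,2): Delta=1.0000 Bond=-189.1644
(3,0): Delta=1.0000 Bond=-249.6970
(3,1): Delta=1.0000 Bond=-249.6970
(3,2): Delta=1.0000 Bond=-249.6970
(3,3): Delta=1.0000 Bond=-249.6970
V0=31.4346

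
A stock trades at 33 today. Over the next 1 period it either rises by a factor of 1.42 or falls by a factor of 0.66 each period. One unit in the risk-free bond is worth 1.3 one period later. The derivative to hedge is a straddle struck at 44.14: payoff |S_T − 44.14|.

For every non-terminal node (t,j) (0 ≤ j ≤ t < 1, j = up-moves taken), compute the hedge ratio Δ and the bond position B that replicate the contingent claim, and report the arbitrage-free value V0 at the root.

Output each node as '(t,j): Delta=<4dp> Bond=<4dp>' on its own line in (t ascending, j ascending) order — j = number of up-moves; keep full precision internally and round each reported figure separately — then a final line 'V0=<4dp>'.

(0,0): Delta=-0.7831 Bond=30.3198
V0=4.4777

No-arbitrage ⇒ martingale measure with p* = (R−d)/(u−d) = 0.8421.
Payoff layer (t=1): V(1,0)=22.3600, V(1,1)=2.7200
  t=0,j=0: stock 33.0000 → up 46.8600 (V=2.7200), down 21.7800 (V=22.3600). Price 4.4777; hedge Δ=-0.7831, bond B=30.3198.
Root portfolio cost Δ·33+B reproduces V0=4.4777.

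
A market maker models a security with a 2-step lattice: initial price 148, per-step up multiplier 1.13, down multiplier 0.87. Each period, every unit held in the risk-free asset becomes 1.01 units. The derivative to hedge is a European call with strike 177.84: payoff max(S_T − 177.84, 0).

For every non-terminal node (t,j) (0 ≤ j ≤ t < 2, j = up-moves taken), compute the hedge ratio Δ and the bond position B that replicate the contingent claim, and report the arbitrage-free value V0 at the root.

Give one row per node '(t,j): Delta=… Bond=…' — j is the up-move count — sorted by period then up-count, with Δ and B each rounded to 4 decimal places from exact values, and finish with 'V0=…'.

(0,0): Delta=0.1544 Bond=-19.6784
(1,0): Delta=0.0000 Bond=0.0000
(1,1): Delta=0.2562 Bond=-36.9111
V0=3.1666

No-arbitrage ⇒ martingale measure with p* = (R−d)/(u−d) = 0.5385.
Terminal values V(2,·): V(2,0)=0.0000, V(2,1)=0.0000, V(2,2)=11.1412
(1,0): S=128.7600. Δ = (V_up−V_dn)/(S_up−S_dn) = (0.0000−0.0000)/(145.4988−112.0212) = 0.0000. V = [p*·0.0000 + (1−p*)·0.0000]/1.01 = 0.0000. B = V − Δ·S = 0.0000.
(1,1): S=167.2400. Δ = (V_up−V_dn)/(S_up−S_dn) = (11.1412−0.0000)/(188.9812−145.4988) = 0.2562. V = [p*·11.1412 + (1−p*)·0.0000]/1.01 = 5.9397. B = V − Δ·S = -36.9111.
(0,0): S=148.0000. Δ = (V_up−V_dn)/(S_up−S_dn) = (5.9397−0.0000)/(167.2400−128.7600) = 0.1544. V = [p*·5.9397 + (1−p*)·0.0000]/1.01 = 3.1666. B = V − Δ·S = -19.6784.
The time-0 hedge costs 3.1666, which is the no-arbitrage price.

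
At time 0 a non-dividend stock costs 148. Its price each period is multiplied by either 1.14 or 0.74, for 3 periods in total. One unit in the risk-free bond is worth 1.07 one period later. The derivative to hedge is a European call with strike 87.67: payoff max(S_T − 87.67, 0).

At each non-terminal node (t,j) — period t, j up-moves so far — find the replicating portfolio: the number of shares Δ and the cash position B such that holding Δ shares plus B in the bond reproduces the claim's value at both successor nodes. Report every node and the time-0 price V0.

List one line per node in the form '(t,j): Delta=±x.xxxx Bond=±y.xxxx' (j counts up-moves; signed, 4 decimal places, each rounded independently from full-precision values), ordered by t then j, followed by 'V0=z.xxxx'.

The replicating-portfolio and risk-neutral prices coincide; use p* = (1.07−0.74)/(1.14−0.74) = 0.8250 for the latter.
Terminal values V(3,·): V(3,0)=0.0000, V(3,1)=4.7211, V(3,2)=54.6622, V(3,3)=131.5985
Node (2,0) S=81.0448: V=(p*·4.7211+(1−p*)·0.0000)/1.07=3.6401; Δ=(4.7211−0.0000)/(92.3911−59.9732)=0.1456; B=V−Δ·S=-8.1626
Node (2,1) S=124.8528: V=(p*·54.6622+(1−p*)·4.7211)/1.07=42.9182; Δ=(54.6622−4.7211)/(142.3322−92.3911)=1.0000; B=V−Δ·S=-81.9346
Node (2,2) S=192.3408: V=(p*·131.5985+(1−p*)·54.6622)/1.07=110.4062; Δ=(131.5985−54.6622)/(219.2685−142.3322)=1.0000; B=V−Δ·S=-81.9346
Node (1,0) S=109.5200: V=(p*·42.9182+(1−p*)·3.6401)/1.07=33.6865; Δ=(42.9182−3.6401)/(124.8528−81.0448)=0.8966; B=V−Δ·S=-64.5089
Node (1,1) S=168.7200: V=(p*·110.4062+(1−p*)·42.9182)/1.07=92.1456; Δ=(110.4062−42.9182)/(192.3408−124.8528)=1.0000; B=V−Δ·S=-76.5744
Node (0,0) S=148.0000: V=(p*·92.1456+(1−p*)·33.6865)/1.07=76.5563; Δ=(92.1456−33.6865)/(168.7200−109.5200)=0.9875; B=V−Δ·S=-69.5915
Each (Δ,B) replicates both successor values, so the strategy is self-financing and V0 is arbitrage-free.

(0,0): Delta=0.9875 Bond=-69.5915
(1,0): Delta=0.8966 Bond=-64.5089
(1,1): Delta=1.0000 Bond=-76.5744
(2,0): Delta=0.1456 Bond=-8.1626
(2,1): Delta=1.0000 Bond=-81.9346
(2,2): Delta=1.0000 Bond=-81.9346
V0=76.5563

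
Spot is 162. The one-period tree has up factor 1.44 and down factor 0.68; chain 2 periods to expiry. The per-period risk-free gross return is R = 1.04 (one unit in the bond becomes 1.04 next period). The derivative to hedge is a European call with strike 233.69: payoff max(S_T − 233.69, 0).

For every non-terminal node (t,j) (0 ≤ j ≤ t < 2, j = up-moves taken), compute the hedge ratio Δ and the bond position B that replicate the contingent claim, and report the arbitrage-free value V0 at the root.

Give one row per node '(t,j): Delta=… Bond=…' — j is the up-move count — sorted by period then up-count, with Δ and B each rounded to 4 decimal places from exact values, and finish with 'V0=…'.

The replicating-portfolio and risk-neutral prices coincide; use p* = (1.04−0.68)/(1.44−0.68) = 0.4737 for the latter.
Payoff layer (t=2): V(2,0)=0.0000, V(2,1)=0.0000, V(2,2)=102.2332
(1,0): S=110.1600. Δ = (V_up−V_dn)/(S_up−S_dn) = (0.0000−0.0000)/(158.6304−74.9088) = 0.0000. V = [p*·0.0000 + (1−p*)·0.0000]/1.04 = 0.0000. B = V − Δ·S = 0.0000.
(1,1): S=233.2800. Δ = (V_up−V_dn)/(S_up−S_dn) = (102.2332−0.0000)/(335.9232−158.6304) = 0.5766. V = [p*·102.2332 + (1−p*)·0.0000]/1.04 = 46.5637. B = V − Δ·S = -87.9537.
(0,0): S=162.0000. Δ = (V_up−V_dn)/(S_up−S_dn) = (46.5637−0.0000)/(233.2800−110.1600) = 0.3782. V = [p*·46.5637 + (1−p*)·0.0000]/1.04 = 21.2082. B = V − Δ·S = -40.0599.
Each (Δ,B) replicates both successor values, so the strategy is self-financing and V0 is arbitrage-free.

(0,0): Delta=0.3782 Bond=-40.0599
(1,0): Delta=0.0000 Bond=0.0000
(1,1): Delta=0.5766 Bond=-87.9537
V0=21.2082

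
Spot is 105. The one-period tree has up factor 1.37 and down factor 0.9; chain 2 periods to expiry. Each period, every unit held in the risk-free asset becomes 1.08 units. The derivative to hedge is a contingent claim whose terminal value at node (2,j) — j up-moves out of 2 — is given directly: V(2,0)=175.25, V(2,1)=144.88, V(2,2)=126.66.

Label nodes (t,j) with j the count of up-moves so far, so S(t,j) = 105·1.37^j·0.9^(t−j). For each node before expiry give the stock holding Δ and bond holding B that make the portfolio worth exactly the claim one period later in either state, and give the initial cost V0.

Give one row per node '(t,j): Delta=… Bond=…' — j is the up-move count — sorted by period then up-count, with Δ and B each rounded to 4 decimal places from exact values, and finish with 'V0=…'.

(0,0): Delta=-0.4825 Bond=182.4965
(1,0): Delta=-0.6838 Bond=216.1160
(1,1): Delta=-0.2695 Bond=166.4531
V0=131.8329

The replicating-portfolio and risk-neutral prices coincide; use p* = (1.08−0.9)/(1.37−0.9) = 0.3830 for the latter.
Terminal values V(2,·): V(2,0)=175.2500, V(2,1)=144.8800, V(2,2)=126.6600
  t=1,j=0: stock 94.5000 → up 129.4650 (V=144.8800), down 85.0500 (V=175.2500). Price 151.4990; hedge Δ=-0.6838, bond B=216.1160.
  t=1,j=1: stock 143.8500 → up 197.0745 (V=126.6600), down 129.4650 (V=144.8800). Price 127.6872; hedge Δ=-0.2695, bond B=166.4531.
  t=0,j=0: stock 105.0000 → up 143.8500 (V=127.6872), down 94.5000 (V=151.4990). Price 131.8329; hedge Δ=-0.4825, bond B=182.4965.
Self-financing check: at every node Δ·S+B equals the discounted successor values.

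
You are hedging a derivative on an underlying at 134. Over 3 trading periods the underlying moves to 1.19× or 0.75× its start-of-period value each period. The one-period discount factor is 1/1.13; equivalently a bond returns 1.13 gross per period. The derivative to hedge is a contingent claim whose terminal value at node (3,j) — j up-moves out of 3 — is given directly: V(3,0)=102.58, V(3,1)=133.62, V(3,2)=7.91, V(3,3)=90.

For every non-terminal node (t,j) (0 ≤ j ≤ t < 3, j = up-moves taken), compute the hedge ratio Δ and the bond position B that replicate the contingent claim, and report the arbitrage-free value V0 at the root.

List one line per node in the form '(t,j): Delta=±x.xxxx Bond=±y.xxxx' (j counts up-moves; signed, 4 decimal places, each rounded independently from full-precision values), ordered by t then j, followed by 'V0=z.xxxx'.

Since d<R<u, set p* = (R−d)/(u−d) = 0.8636; price each node as the discounted p*-expectation of its children.
Terminal values V(3,·): V(3,0)=102.5800, V(3,1)=133.6200, V(3,2)=7.9100, V(3,3)=90.0000
  t=2,j=0: stock 75.3750 → up 89.6962 (V=133.6200), down 56.5312 (V=102.5800). Price 114.5020; hedge Δ=0.9359, bond B=43.9566.
  t=2,j=1: stock 119.5950 → up 142.3180 (V=7.9100), down 89.6962 (V=133.6200). Price 22.1702; hedge Δ=-2.3889, bond B=307.8747.
  t=2,j=2: stock 189.7574 → up 225.8113 (V=90.0000), down 142.3180 (V=7.9100). Price 69.7397; hedge Δ=0.9832, bond B=-116.8284.
  t=1,j=0: stock 100.5000 → up 119.5950 (V=22.1702), down 75.3750 (V=114.5020). Price 30.7618; hedge Δ=-2.0880, bond B=240.6070.
  t=1,j=1: stock 159.4600 → up 189.7574 (V=69.7397), down 119.5950 (V=22.1702). Price 55.9761; hedge Δ=0.6780, bond B=-52.1366.
  t=0,j=0: stock 134.0000 → up 159.4600 (V=55.9761), down 100.5000 (V=30.7618). Price 46.4936; hedge Δ=0.4277, bond B=-10.8115.
Check: Δ(0,0)·S0 + B(0,0) = 46.4936 = V0.

(0,0): Delta=0.4277 Bond=-10.8115
(1,0): Delta=-2.0880 Bond=240.6070
(1,1): Delta=0.6780 Bond=-52.1366
(2,0): Delta=0.9359 Bond=43.9566
(2,1): Delta=-2.3889 Bond=307.8747
(2,2): Delta=0.9832 Bond=-116.8284
V0=46.4936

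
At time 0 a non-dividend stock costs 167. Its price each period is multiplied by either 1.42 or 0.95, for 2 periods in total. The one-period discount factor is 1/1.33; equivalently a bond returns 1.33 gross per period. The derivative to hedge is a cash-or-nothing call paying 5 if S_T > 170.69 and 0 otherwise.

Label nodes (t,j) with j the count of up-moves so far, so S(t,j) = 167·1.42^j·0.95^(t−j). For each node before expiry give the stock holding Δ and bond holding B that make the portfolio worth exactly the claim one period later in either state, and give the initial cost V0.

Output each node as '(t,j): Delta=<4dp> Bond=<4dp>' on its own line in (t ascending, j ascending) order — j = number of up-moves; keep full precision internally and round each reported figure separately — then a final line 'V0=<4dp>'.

(0,0): Delta=0.0092 Bond=1.1913
(1,0): Delta=0.0671 Bond=-7.5988
(1,1): Delta=0.0000 Bond=3.7594
V0=2.7230

Under the risk-neutral measure, an up-move has probability p* = (R−d)/(u−d) = 0.8085 and values discount at R = 1.33.
Payoff layer (t=2): V(2,0)=0.0000, V(2,1)=5.0000, V(2,2)=5.0000
Node (1,0) S=158.6500: V=(p*·5.0000+(1−p*)·0.0000)/1.33=3.0395; Δ=(5.0000−0.0000)/(225.2830−150.7175)=0.0671; B=V−Δ·S=-7.5988
Node (1,1) S=237.1400: V=(p*·5.0000+(1−p*)·5.0000)/1.33=3.7594; Δ=(5.0000−5.0000)/(336.7388−225.2830)=0.0000; B=V−Δ·S=3.7594
Node (0,0) S=167.0000: V=(p*·3.7594+(1−p*)·3.0395)/1.33=2.7230; Δ=(3.7594−3.0395)/(237.1400−158.6500)=0.0092; B=V−Δ·S=1.1913
Root portfolio cost Δ·167+B reproduces V0=2.7230.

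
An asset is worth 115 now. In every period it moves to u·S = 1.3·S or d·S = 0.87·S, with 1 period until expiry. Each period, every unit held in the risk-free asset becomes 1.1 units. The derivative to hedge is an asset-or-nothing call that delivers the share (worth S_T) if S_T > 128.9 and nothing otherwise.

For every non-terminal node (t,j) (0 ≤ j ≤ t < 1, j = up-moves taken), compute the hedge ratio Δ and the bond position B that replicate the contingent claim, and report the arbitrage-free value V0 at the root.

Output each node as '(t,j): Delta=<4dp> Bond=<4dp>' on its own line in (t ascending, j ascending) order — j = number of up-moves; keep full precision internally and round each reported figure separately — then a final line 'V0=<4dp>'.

(0,0): Delta=3.0233 Bond=-274.9789
V0=72.6956

Under the risk-neutral measure, an up-move has probability p* = (R−d)/(u−d) = 0.5349 and values discount at R = 1.1.
Terminal payoffs: V(1,0)=0.0000, V(1,1)=149.5000
(0,0): S=115.0000. Δ = (V_up−V_dn)/(S_up−S_dn) = (149.5000−0.0000)/(149.5000−100.0500) = 3.0233. V = [p*·149.5000 + (1−p*)·0.0000]/1.1 = 72.6956. B = V − Δ·S = -274.9789.
The time-0 hedge costs 72.6956, which is the no-arbitrage price.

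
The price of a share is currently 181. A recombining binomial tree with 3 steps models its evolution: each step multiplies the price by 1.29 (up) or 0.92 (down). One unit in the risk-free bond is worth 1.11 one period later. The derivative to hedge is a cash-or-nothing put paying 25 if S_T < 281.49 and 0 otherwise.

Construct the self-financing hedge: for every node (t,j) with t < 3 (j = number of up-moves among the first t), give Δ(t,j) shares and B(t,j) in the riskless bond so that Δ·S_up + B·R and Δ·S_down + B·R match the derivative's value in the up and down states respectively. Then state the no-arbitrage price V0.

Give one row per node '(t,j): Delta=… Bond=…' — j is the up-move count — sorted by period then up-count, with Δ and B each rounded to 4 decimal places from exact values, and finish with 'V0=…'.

The replicating-portfolio and risk-neutral prices coincide; use p* = (1.11−0.92)/(1.29−0.92) = 0.5135 for the latter.
Terminal values V(3,·): V(3,0)=25.0000, V(3,1)=25.0000, V(3,2)=25.0000, V(3,3)=0.0000
  t=2,j=0: stock 153.1984 → up 197.6259 (V=25.0000), down 140.9425 (V=25.0000). Price 22.5225; hedge Δ=0.0000, bond B=22.5225.
  t=2,j=1: stock 214.8108 → up 277.1059 (V=25.0000), down 197.6259 (V=25.0000). Price 22.5225; hedge Δ=0.0000, bond B=22.5225.
  t=2,j=2: stock 301.2021 → up 388.5507 (V=0.0000), down 277.1059 (V=25.0000). Price 10.9569; hedge Δ=-0.2243, bond B=78.5245.
  t=1,j=0: stock 166.5200 → up 214.8108 (V=22.5225), down 153.1984 (V=22.5225). Price 20.2906; hedge Δ=0.0000, bond B=20.2906.
  t=1,j=1: stock 233.4900 → up 301.2021 (V=10.9569), down 214.8108 (V=22.5225). Price 14.9400; hedge Δ=-0.1339, bond B=46.1985.
  t=0,j=0: stock 181.0000 → up 233.4900 (V=14.9400), down 166.5200 (V=20.2906). Price 15.8045; hedge Δ=-0.0799, bond B=30.2654.
Check: Δ(0,0)·S0 + B(0,0) = 15.8045 = V0.

(0,0): Delta=-0.0799 Bond=30.2654
(1,0): Delta=0.0000 Bond=20.2906
(1,1): Delta=-0.1339 Bond=46.1985
(2,0): Delta=0.0000 Bond=22.5225
(2,1): Delta=0.0000 Bond=22.5225
(2,2): Delta=-0.2243 Bond=78.5245
V0=15.8045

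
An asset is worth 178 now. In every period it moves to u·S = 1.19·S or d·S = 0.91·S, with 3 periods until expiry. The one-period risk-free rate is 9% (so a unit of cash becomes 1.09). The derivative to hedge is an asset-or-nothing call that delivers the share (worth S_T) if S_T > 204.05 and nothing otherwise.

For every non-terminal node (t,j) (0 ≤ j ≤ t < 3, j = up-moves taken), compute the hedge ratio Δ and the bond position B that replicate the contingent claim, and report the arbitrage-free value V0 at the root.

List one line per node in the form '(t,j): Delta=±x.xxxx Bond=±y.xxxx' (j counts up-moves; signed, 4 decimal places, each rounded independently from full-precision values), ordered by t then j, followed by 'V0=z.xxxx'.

Since d<R<u, set p* = (R−d)/(u−d) = 0.6429; price each node as the discounted p*-expectation of its children.
At expiry t=3: V(3,0)=0.0000, V(3,1)=0.0000, V(3,2)=229.3799, V(3,3)=299.9583
(2,0): S=147.4018. Δ = (V_up−V_dn)/(S_up−S_dn) = (0.0000−0.0000)/(175.4081−134.1356) = 0.0000. V = [p*·0.0000 + (1−p*)·0.0000]/1.09 = 0.0000. B = V − Δ·S = 0.0000.
(2,1): S=192.7562. Δ = (V_up−V_dn)/(S_up−S_dn) = (229.3799−0.0000)/(229.3799−175.4081) = 4.2500. V = [p*·229.3799 + (1−p*)·0.0000]/1.09 = 135.2830. B = V − Δ·S = -683.9308.
(2,2): S=252.0658. Δ = (V_up−V_dn)/(S_up−S_dn) = (299.9583−229.3799)/(299.9583−229.3799) = 1.0000. V = [p*·299.9583 + (1−p*)·229.3799]/1.09 = 252.0658. B = V − Δ·S = 0.0000.
(1,0): S=161.9800. Δ = (V_up−V_dn)/(S_up−S_dn) = (135.2830−0.0000)/(192.7562−147.4018) = 2.9828. V = [p*·135.2830 + (1−p*)·0.0000]/1.09 = 79.7868. B = V − Δ·S = -403.3668.
(1,1): S=211.8200. Δ = (V_up−V_dn)/(S_up−S_dn) = (252.0658−135.2830)/(252.0658−192.7562) = 1.9690. V = [p*·252.0658 + (1−p*)·135.2830]/1.09 = 192.9887. B = V − Δ·S = -224.0927.
(0,0): S=178.0000. Δ = (V_up−V_dn)/(S_up−S_dn) = (192.9887−79.7868)/(211.8200−161.9800) = 2.2713. V = [p*·192.9887 + (1−p*)·79.7868]/1.09 = 139.9628. B = V − Δ·S = -264.3295.
The time-0 hedge costs 139.9628, which is the no-arbitrage price.

(0,0): Delta=2.2713 Bond=-264.3295
(1,0): Delta=2.9828 Bond=-403.3668
(1,1): Delta=1.9690 Bond=-224.0927
(2,0): Delta=0.0000 Bond=0.0000
(2,1): Delta=4.2500 Bond=-683.9308
(2,2): Delta=1.0000 Bond=0.0000
V0=139.9628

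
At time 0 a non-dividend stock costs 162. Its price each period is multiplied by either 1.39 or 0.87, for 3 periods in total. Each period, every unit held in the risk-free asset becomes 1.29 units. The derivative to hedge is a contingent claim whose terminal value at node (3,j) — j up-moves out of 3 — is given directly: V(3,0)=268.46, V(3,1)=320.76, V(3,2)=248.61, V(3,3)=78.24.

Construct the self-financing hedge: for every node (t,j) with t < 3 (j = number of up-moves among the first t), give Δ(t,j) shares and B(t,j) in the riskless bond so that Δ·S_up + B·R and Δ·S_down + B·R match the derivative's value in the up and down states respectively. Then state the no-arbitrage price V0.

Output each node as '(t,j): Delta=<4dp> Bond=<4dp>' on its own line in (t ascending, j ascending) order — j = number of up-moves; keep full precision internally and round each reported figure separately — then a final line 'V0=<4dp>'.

(0,0): Delta=-0.9389 Bond=229.1776
(1,0): Delta=-0.5100 Bond=235.1863
(1,1): Delta=-1.0029 Bond=310.0326
(2,0): Delta=0.8202 Bond=140.2776
(2,1): Delta=-0.7082 Bond=342.2267
(2,2): Delta=-1.0468 Bond=413.6838
V0=77.0706

Since d<R<u, set p* = (R−d)/(u−d) = 0.8077; price each node as the discounted p*-expectation of its children.
At expiry t=3: V(3,0)=268.4600, V(3,1)=320.7600, V(3,2)=248.6100, V(3,3)=78.2400
Node (2,0) S=122.6178: V=(p*·320.7600+(1−p*)·268.4600)/1.29=240.8545; Δ=(320.7600−268.4600)/(170.4387−106.6775)=0.8202; B=V−Δ·S=140.2776
Node (2,1) S=195.9066: V=(p*·248.6100+(1−p*)·320.7600)/1.29=203.4767; Δ=(248.6100−320.7600)/(272.3102−170.4387)=-0.7082; B=V−Δ·S=342.2267
Node (2,2) S=313.0002: V=(p*·78.2400+(1−p*)·248.6100)/1.29=86.0492; Δ=(78.2400−248.6100)/(435.0703−272.3102)=-1.0468; B=V−Δ·S=413.6838
Node (1,0) S=140.9400: V=(p*·203.4767+(1−p*)·240.8545)/1.29=163.3060; Δ=(203.4767−240.8545)/(195.9066−122.6178)=-0.5100; B=V−Δ·S=235.1863
Node (1,1) S=225.1800: V=(p*·86.0492+(1−p*)·203.4767)/1.29=84.2104; Δ=(86.0492−203.4767)/(313.0002−195.9066)=-1.0029; B=V−Δ·S=310.0326
Node (0,0) S=162.0000: V=(p*·84.2104+(1−p*)·163.3060)/1.29=77.0706; Δ=(84.2104−163.3060)/(225.1800−140.9400)=-0.9389; B=V−Δ·S=229.1776
Root portfolio cost Δ·162+B reproduces V0=77.0706.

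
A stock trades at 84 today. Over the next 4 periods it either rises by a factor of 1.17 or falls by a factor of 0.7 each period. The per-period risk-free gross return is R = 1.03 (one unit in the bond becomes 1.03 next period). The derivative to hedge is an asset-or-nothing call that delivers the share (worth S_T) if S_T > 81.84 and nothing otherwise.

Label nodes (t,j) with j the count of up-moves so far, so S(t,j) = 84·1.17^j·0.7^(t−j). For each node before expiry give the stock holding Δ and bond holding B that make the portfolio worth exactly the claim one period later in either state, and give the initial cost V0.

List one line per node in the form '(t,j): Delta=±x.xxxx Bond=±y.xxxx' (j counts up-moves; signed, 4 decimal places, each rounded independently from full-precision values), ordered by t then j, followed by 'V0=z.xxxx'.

Risk-neutral probability p* = (R−d)/(u−d) = (1.03−0.7)/(1.17−0.7) = 0.7021.
Payoff layer (t=4): V(4,0)=0.0000, V(4,1)=0.0000, V(4,2)=0.0000, V(4,3)=94.1748, V(4,4)=157.4065
  t=3,j=0: stock 28.8120 → up 33.7100 (V=0.0000), down 20.1684 (V=0.0000). Price 0.0000; hedge Δ=0.0000, bond B=0.0000.
  t=3,j=1: stock 48.1572 → up 56.3439 (V=0.0000), down 33.7100 (V=0.0000). Price 0.0000; hedge Δ=0.0000, bond B=0.0000.
  t=3,j=2: stock 80.4913 → up 94.1748 (V=94.1748), down 56.3439 (V=0.0000). Price 64.1969; hedge Δ=2.4894, bond B=-136.1752.
  t=3,j=3: stock 134.5355 → up 157.4065 (V=157.4065), down 94.1748 (V=94.1748). Price 134.5355; hedge Δ=1.0000, bond B=0.0000.
  t=2,j=0: stock 41.1600 → up 48.1572 (V=0.0000), down 28.8120 (V=0.0000). Price 0.0000; hedge Δ=0.0000, bond B=0.0000.
  t=2,j=1: stock 68.7960 → up 80.4913 (V=64.1969), down 48.1572 (V=0.0000). Price 43.7615; hedge Δ=1.9854, bond B=-92.8275.
  t=2,j=2: stock 114.9876 → up 134.5355 (V=134.5355), down 80.4913 (V=64.1969). Price 110.2753; hedge Δ=1.3015, bond B=-39.3814.
  t=1,j=0: stock 58.8000 → up 68.7960 (V=43.7615), down 41.1600 (V=0.0000). Price 29.8313; hedge Δ=1.5835, bond B=-63.2784.
  t=1,j=1: stock 98.2800 → up 114.9876 (V=110.2753), down 68.7960 (V=43.7615). Price 87.8279; hedge Δ=1.4400, bond B=-53.6908.
  t=0,j=0: stock 84.0000 → up 98.2800 (V=87.8279), down 58.8000 (V=29.8313). Price 68.4974; hedge Δ=1.4690, bond B=-54.8997.
Root portfolio cost Δ·84+B reproduces V0=68.4974.

(0,0): Delta=1.4690 Bond=-54.8997
(1,0): Delta=1.5835 Bond=-63.2784
(1,1): Delta=1.4400 Bond=-53.6908
(2,0): Delta=0.0000 Bond=0.0000
(2,1): Delta=1.9854 Bond=-92.8275
(2,2): Delta=1.3015 Bond=-39.3814
(3,0): Delta=0.0000 Bond=0.0000
(3,1): Delta=0.0000 Bond=0.0000
(3,2): Delta=2.4894 Bond=-136.1752
(3,3): Delta=1.0000 Bond=0.0000
V0=68.4974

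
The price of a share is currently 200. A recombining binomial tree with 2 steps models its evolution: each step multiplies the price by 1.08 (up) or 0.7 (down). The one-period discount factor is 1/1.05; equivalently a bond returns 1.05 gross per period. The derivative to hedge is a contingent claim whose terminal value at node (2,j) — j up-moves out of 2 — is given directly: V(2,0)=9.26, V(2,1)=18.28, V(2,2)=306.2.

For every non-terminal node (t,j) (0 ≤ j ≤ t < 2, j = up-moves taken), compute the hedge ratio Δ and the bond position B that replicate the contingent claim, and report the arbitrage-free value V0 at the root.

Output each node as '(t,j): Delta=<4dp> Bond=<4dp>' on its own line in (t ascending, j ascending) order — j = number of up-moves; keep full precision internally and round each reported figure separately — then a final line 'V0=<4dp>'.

No-arbitrage ⇒ martingale measure with p* = (R−d)/(u−d) = 0.9211.
Terminal values V(2,·): V(2,0)=9.2600, V(2,1)=18.2800, V(2,2)=306.2000
  t=1,j=0: stock 140.0000 → up 151.2000 (V=18.2800), down 98.0000 (V=9.2600). Price 16.7313; hedge Δ=0.1695, bond B=-7.0055.
  t=1,j=1: stock 216.0000 → up 233.2800 (V=306.2000), down 151.2000 (V=18.2800). Price 269.9709; hedge Δ=3.5078, bond B=-487.7133.
  t=0,j=0: stock 200.0000 → up 216.0000 (V=269.9709), down 140.0000 (V=16.7313). Price 238.0746; hedge Δ=3.3321, bond B=-428.3454.
Each (Δ,B) replicates both successor values, so the strategy is self-financing and V0 is arbitrage-free.

(0,0): Delta=3.3321 Bond=-428.3454
(1,0): Delta=0.1695 Bond=-7.0055
(1,1): Delta=3.5078 Bond=-487.7133
V0=238.0746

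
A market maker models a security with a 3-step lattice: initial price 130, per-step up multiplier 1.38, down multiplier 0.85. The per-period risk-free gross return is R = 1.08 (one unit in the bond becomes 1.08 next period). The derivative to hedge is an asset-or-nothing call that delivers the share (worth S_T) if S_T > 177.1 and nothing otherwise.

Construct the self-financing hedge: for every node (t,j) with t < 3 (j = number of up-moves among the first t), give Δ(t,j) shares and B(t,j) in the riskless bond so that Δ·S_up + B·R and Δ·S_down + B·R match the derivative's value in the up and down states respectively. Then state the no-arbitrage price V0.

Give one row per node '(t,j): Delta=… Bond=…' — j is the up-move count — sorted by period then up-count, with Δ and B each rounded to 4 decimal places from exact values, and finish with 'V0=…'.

(0,0): Delta=1.5939 Bond=-131.6193
(1,0): Delta=1.4438 Bond=-125.5648
(1,1): Delta=1.7145 Bond=-163.7802
(2,0): Delta=0.0000 Bond=0.0000
(2,1): Delta=2.6038 Bond=-312.4926
(2,2): Delta=1.0000 Bond=0.0000
V0=75.5868

Under the risk-neutral measure, an up-move has probability p* = (R−d)/(u−d) = 0.4340 and values discount at R = 1.08.
Terminal values V(3,·): V(3,0)=0.0000, V(3,1)=0.0000, V(3,2)=210.4362, V(3,3)=341.6494
Node (2,0) S=93.9250: V=(p*·0.0000+(1−p*)·0.0000)/1.08=0.0000; Δ=(0.0000−0.0000)/(129.6165−79.8362)=0.0000; B=V−Δ·S=0.0000
Node (2,1) S=152.4900: V=(p*·210.4362+(1−p*)·0.0000)/1.08=84.5568; Δ=(210.4362−0.0000)/(210.4362−129.6165)=2.6038; B=V−Δ·S=-312.4926
Node (2,2) S=247.5720: V=(p*·341.6494+(1−p*)·210.4362)/1.08=247.5720; Δ=(341.6494−210.4362)/(341.6494−210.4362)=1.0000; B=V−Δ·S=0.0000
Node (1,0) S=110.5000: V=(p*·84.5568+(1−p*)·0.0000)/1.08=33.9764; Δ=(84.5568−0.0000)/(152.4900−93.9250)=1.4438; B=V−Δ·S=-125.5648
Node (1,1) S=179.4000: V=(p*·247.5720+(1−p*)·84.5568)/1.08=143.7956; Δ=(247.5720−84.5568)/(247.5720−152.4900)=1.7145; B=V−Δ·S=-163.7802
Node (0,0) S=130.0000: V=(p*·143.7956+(1−p*)·33.9764)/1.08=75.5868; Δ=(143.7956−33.9764)/(179.4000−110.5000)=1.5939; B=V−Δ·S=-131.6193
Each (Δ,B) replicates both successor values, so the strategy is self-financing and V0 is arbitrage-free.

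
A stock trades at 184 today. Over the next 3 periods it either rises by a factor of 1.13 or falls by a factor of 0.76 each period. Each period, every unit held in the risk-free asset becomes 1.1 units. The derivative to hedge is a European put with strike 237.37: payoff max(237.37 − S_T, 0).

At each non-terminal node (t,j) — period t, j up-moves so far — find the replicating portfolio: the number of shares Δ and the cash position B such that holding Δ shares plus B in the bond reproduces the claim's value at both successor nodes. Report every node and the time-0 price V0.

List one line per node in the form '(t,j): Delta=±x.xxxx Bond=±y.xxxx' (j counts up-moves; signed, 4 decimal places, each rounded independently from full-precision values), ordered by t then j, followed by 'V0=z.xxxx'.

Risk-neutral probability p* = (R−d)/(u−d) = (1.1−0.76)/(1.13−0.76) = 0.9189.
Terminal payoffs: V(3,0)=156.5984, V(3,1)=117.2754, V(3,2)=58.8083, V(3,3)=0.0000
(2,0): S=106.2784. Δ = (V_up−V_dn)/(S_up−S_dn) = (117.2754−156.5984)/(120.0946−80.7716) = -1.0000. V = [p*·117.2754 + (1−p*)·156.5984]/1.1 = 109.5125. B = V − Δ·S = 215.7909.
(2,1): S=158.0192. Δ = (V_up−V_dn)/(S_up−S_dn) = (58.8083−117.2754)/(178.5617−120.0946) = -1.0000. V = [p*·58.8083 + (1−p*)·117.2754]/1.1 = 57.7717. B = V − Δ·S = 215.7909.
(2,2): S=234.9496. Δ = (V_up−V_dn)/(S_up−S_dn) = (0.0000−58.8083)/(265.4930−178.5617) = -0.6765. V = [p*·0.0000 + (1−p*)·58.8083]/1.1 = 4.3348. B = V − Δ·S = 163.2761.
(1,0): S=139.8400. Δ = (V_up−V_dn)/(S_up−S_dn) = (57.7717−109.5125)/(158.0192−106.2784) = -1.0000. V = [p*·57.7717 + (1−p*)·109.5125]/1.1 = 56.3336. B = V − Δ·S = 196.1736.
(1,1): S=207.9200. Δ = (V_up−V_dn)/(S_up−S_dn) = (4.3348−57.7717)/(234.9496−158.0192) = -0.6946. V = [p*·4.3348 + (1−p*)·57.7717]/1.1 = 7.8795. B = V − Δ·S = 152.3037.
(0,0): S=184.0000. Δ = (V_up−V_dn)/(S_up−S_dn) = (7.8795−56.3336)/(207.9200−139.8400) = -0.7117. V = [p*·7.8795 + (1−p*)·56.3336]/1.1 = 10.7348. B = V − Δ·S = 141.6916.
Each (Δ,B) replicates both successor values, so the strategy is self-financing and V0 is arbitrage-free.

(0,0): Delta=-0.7117 Bond=141.6916
(1,0): Delta=-1.0000 Bond=196.1736
(1,1): Delta=-0.6946 Bond=152.3037
(2,0): Delta=-1.0000 Bond=215.7909
(2,1): Delta=-1.0000 Bond=215.7909
(2,2): Delta=-0.6765 Bond=163.2761
V0=10.7348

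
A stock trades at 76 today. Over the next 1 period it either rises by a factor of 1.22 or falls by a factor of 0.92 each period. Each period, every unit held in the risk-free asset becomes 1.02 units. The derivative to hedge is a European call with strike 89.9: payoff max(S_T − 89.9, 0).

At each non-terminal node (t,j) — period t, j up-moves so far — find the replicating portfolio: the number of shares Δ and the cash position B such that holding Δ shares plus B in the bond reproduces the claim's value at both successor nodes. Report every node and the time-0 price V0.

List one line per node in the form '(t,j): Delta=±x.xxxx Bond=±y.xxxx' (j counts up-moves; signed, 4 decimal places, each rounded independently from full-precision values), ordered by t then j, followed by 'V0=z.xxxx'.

(0,0): Delta=0.1237 Bond=-8.4784
V0=0.9216

Since d<R<u, set p* = (R−d)/(u−d) = 0.3333; price each node as the discounted p*-expectation of its children.
Terminal values V(1,·): V(1,0)=0.0000, V(1,1)=2.8200
Node (0,0) S=76.0000: V=(p*·2.8200+(1−p*)·0.0000)/1.02=0.9216; Δ=(2.8200−0.0000)/(92.7200−69.9200)=0.1237; B=V−Δ·S=-8.4784
Check: Δ(0,0)·S0 + B(0,0) = 0.9216 = V0.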